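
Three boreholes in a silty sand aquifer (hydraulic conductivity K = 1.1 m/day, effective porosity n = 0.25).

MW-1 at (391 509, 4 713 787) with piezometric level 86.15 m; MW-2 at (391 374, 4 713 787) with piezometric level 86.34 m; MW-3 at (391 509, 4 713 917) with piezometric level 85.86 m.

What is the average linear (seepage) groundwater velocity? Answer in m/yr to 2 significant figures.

∂h/∂x = (86.34 − 86.15) / (391374 − 391509) = -0.001407
∂h/∂y = (85.86 − 86.15) / (4713917 − 4713787) = -0.002231
|∇h| = √(-0.001407² + -0.002231²) = 0.002638
Seepage velocity v = K·i/n = 1.1 × 0.002638 / 0.25 = 0.01161 m/day = 4.241 m/yr.

4.2 m/yr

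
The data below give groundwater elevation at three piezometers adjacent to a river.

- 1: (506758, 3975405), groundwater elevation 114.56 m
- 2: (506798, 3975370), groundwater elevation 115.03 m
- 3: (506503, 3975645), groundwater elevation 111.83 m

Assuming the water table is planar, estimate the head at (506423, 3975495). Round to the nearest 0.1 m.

With h = a·x + b·y + c and 1 as origin, the differences give:
  40·a + (-35)·b = +0.47
  (-255)·a + 240·b = -2.73
Eliminate b (×240 and ×(-35), subtract): 675·a = 17.250 → a = ∂h/∂x = +0.02556
Back-substitute: b = ∂h/∂y = +0.01578.
h(506423, 3975495) = 114.56 + (+0.02556)·(-335) + (+0.01578)·(90) = 114.56 -8.561 +1.420 = 107.419 m.

107.4 m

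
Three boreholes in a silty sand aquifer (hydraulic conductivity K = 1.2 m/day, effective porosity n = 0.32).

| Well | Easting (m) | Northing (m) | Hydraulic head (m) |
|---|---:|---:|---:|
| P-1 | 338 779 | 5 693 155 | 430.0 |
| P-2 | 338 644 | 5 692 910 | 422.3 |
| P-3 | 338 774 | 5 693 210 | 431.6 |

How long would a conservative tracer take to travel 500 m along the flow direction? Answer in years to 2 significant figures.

Three-point gradient (reference P-1): Δ to P-2 = (-135, -245, -7.7), Δ to P-3 = (-5, 55, +1.6).
∂h/∂x = +0.003642, ∂h/∂y = +0.02942 (det = -8650).
|∇h| = √(0.003642² + 0.02942²) = 0.02964
Seepage velocity v = K·i/n = 1.2 × 0.02964 / 0.32 = 0.1111 m/day.
t = 500 / 0.1111 = 4500 days = 12.3 years.

12 years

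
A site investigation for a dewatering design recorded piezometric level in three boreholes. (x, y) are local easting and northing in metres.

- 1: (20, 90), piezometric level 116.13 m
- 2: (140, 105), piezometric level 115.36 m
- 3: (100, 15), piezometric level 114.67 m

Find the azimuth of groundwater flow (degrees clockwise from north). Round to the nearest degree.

145°

With h = a·x + b·y + c and 1 as origin, the differences give:
  120·a + 15·b = -0.77
  80·a + (-75)·b = -1.46
Eliminate b (×(-75) and ×15, subtract): -10200·a = 79.650 → a = ∂h/∂x = -0.007809
Back-substitute: b = ∂h/∂y = +0.01114.
Flow direction (−∇h) has components (+0.007809 E, -0.01114 N).
Azimuth = atan2(E, N) = atan2(+0.007809, -0.01114) = 145.0° ≈ 145°.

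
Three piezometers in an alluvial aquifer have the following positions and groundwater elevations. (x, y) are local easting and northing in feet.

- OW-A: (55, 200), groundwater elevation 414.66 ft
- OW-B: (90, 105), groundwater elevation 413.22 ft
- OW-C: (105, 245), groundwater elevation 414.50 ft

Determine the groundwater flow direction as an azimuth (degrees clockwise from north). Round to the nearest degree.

Taking OW-A as reference: OW-B−OW-A = (35, -95, -1.44); OW-C−OW-A = (50, 45, -0.16).
Solve a·Δx + b·Δy = Δh: det = 35·45 − 50·(-95) = 6325.
∂h/∂x = [(-1.44)·45 − (-0.16)·(-95)] / 6325 = -0.01265
∂h/∂y = [35·(-0.16) − 50·(-1.44)] / 6325 = +0.01050
Flow direction (−∇h) has components (+0.01265 E, -0.01050 N).
Azimuth = atan2(E, N) = atan2(+0.01265, -0.01050) = 129.7° ≈ 130°.

130°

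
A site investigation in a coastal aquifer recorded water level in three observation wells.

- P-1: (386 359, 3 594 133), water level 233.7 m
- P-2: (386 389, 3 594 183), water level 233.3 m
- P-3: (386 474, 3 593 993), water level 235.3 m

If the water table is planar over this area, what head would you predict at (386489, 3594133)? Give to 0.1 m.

234.0 m

Three-point gradient (reference P-1): Δ to P-2 = (30, 50, -0.4), Δ to P-3 = (115, -140, +1.6).
∂h/∂x = +0.002412, ∂h/∂y = -0.009447 (det = -9950).
h(386489, 3594133) = 233.7 + (+0.002412)·(130) + (-0.009447)·(0) = 233.7 +0.314 -0.000 = 234.014 m.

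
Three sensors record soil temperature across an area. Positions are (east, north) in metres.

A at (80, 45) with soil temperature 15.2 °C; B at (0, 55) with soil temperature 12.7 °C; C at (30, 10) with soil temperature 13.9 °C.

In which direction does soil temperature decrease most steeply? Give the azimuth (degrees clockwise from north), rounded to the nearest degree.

Three-point gradient (reference A): Δ to B = (-80, 10, -2.5), Δ to C = (-50, -35, -1.3).
∂T/∂x = +0.03045, ∂T/∂y = -0.006364 (det = 3300).
Steepest decrease is along −∇f: components (-0.03045 E, +0.006364 N).
Azimuth = atan2(-0.03045, +0.006364) = 281.8° ≈ 282°.

282°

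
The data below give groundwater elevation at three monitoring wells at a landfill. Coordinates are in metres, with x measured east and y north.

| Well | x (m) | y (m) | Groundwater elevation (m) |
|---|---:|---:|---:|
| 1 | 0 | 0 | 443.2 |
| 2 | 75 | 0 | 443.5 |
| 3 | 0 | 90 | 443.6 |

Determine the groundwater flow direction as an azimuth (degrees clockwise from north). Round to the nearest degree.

222°

∂h/∂x = (443.5 − 443.2) / (75 − 0) = +0.004000
∂h/∂y = (443.6 − 443.2) / (90 − 0) = +0.004444
Flow direction (−∇h) has components (-0.004000 E, -0.004444 N).
Azimuth = atan2(E, N) = atan2(-0.004000, -0.004444) = 222.0° ≈ 222°.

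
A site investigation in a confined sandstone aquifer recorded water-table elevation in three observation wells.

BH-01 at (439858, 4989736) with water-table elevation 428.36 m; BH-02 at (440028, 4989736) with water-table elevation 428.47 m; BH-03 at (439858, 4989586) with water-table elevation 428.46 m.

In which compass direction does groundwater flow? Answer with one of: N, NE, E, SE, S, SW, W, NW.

∂h/∂x = (428.47 − 428.36) / (440028 − 439858) = +0.0006471
∂h/∂y = (428.46 − 428.36) / (4989586 − 4989736) = -0.0006667
Flow = −∇h = (-0.0006471 east, +0.0006667 north), which points northwest.

NW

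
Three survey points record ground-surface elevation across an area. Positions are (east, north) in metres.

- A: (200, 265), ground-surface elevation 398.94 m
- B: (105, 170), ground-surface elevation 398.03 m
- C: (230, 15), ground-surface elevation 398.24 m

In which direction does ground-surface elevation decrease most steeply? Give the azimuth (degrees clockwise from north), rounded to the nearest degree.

Three-point gradient (reference A): Δ to B = (-95, -95, -0.91), Δ to C = (30, -250, -0.70).
∂z/∂x = +0.006053, ∂z/∂y = +0.003526 (det = 26600).
Steepest decrease is along −∇f: components (-0.006053 E, -0.003526 N).
Azimuth = atan2(-0.006053, -0.003526) = 239.8° ≈ 240°.

240°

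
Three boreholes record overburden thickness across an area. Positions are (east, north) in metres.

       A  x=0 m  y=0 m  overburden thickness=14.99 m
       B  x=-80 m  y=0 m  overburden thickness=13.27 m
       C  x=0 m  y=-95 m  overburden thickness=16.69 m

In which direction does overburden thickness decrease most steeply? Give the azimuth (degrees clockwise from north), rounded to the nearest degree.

310°

∂d/∂x = (13.27 − 14.99) / (-80 − 0) = +0.02150
∂d/∂y = (16.69 − 14.99) / (-95 − 0) = -0.01789
Steepest decrease is along −∇f: components (-0.02150 E, +0.01789 N).
Azimuth = atan2(-0.02150, +0.01789) = 309.8° ≈ 310°.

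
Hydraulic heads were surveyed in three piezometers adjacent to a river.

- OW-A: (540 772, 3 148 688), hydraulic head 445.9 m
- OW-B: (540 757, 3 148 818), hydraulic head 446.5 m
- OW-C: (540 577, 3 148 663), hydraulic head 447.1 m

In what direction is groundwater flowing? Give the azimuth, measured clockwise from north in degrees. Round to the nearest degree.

120°

Taking OW-A as reference: OW-B−OW-A = (-15, 130, +0.6); OW-C−OW-A = (-195, -25, +1.2).
Solve a·Δx + b·Δy = Δh: det = (-15)·(-25) − (-195)·130 = 25725.
∂h/∂x = [(+0.6)·(-25) − (+1.2)·130] / 25725 = -0.006647
∂h/∂y = [(-15)·(+1.2) − (-195)·(+0.6)] / 25725 = +0.003848
Flow direction (−∇h) has components (+0.006647 E, -0.003848 N).
Azimuth = atan2(E, N) = atan2(+0.006647, -0.003848) = 120.1° ≈ 120°.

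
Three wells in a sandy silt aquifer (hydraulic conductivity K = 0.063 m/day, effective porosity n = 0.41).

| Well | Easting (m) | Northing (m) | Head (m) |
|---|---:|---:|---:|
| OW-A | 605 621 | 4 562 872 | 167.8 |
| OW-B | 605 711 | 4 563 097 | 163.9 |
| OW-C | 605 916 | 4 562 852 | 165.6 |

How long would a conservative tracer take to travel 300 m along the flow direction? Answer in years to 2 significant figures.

Differences from OW-A: to OW-B (Δx, Δy, Δh) = (90, 225, -3.9); to OW-C = (295, -20, -2.2).
Solve a·Δx + b·Δy = Δh: det = 90·(-20) − 295·225 = -68175.
∂h/∂x = [(-3.9)·(-20) − (-2.2)·225] / -68175 = -0.008405
∂h/∂y = [90·(-2.2) − 295·(-3.9)] / -68175 = -0.01397
|∇h| = √(-0.008405² + -0.01397²) = 0.0163
Seepage velocity v = K·i/n = 0.063 × 0.0163 / 0.41 = 0.002505 m/day.
t = 300 / 0.002505 = 1.198e+05 days = 328 years.

330 years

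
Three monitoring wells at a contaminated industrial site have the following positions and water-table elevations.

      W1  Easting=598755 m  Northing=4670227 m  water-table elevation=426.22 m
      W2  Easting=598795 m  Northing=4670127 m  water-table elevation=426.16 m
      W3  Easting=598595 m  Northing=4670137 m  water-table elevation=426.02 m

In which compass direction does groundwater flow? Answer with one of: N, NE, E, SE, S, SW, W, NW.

With h = a·x + b·y + c and W1 as origin, the differences give:
  40·a + (-100)·b = -0.06
  (-160)·a + (-90)·b = -0.20
Eliminate b (×(-90) and ×(-100), subtract): -19600·a = -14.600 → a = ∂h/∂x = +0.0007449
Back-substitute: b = ∂h/∂y = +0.0008980.
Flow = −∇h = (-0.0007449 east, -0.0008980 north), which points southwest.

SW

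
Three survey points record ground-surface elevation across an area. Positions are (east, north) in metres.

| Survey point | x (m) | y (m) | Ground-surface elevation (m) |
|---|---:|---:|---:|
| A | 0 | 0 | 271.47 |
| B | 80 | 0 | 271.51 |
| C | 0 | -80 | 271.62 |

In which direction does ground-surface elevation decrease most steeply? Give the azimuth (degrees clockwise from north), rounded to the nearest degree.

∂z/∂x = (271.51 − 271.47) / (80 − 0) = +0.0005000
∂z/∂y = (271.62 − 271.47) / (-80 − 0) = -0.001875
Steepest decrease is along −∇f: components (-0.0005000 E, +0.001875 N).
Azimuth = atan2(-0.0005000, +0.001875) = 345.1° ≈ 345°.

345°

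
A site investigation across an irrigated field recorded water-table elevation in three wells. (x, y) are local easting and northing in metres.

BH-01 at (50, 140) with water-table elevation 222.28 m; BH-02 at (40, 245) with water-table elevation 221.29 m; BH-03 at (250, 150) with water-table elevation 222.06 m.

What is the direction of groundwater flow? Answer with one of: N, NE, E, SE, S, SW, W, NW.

Differences from BH-01: to BH-02 (Δx, Δy, Δh) = (-10, 105, -0.99); to BH-03 = (200, 10, -0.22).
Solve a·Δx + b·Δy = Δh: det = (-10)·10 − 200·105 = -21100.
∂h/∂x = [(-0.99)·10 − (-0.22)·105] / -21100 = -0.0006256
∂h/∂y = [(-10)·(-0.22) − 200·(-0.99)] / -21100 = -0.009488
Flow = −∇h = (+0.0006256 east, +0.009488 north), which points north.

N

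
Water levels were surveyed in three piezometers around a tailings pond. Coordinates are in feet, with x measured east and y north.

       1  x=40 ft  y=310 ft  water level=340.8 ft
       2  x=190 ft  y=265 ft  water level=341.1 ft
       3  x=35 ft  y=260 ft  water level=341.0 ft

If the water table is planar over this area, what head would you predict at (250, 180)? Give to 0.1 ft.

341.5 ft

Three-point gradient (reference 1): Δ to 2 = (150, -45, +0.3), Δ to 3 = (-5, -50, +0.2).
∂h/∂x = +0.0007767, ∂h/∂y = -0.004078 (det = -7725).
h(250, 180) = 340.8 + (+0.0007767)·(210) + (-0.004078)·(-130) = 340.8 +0.163 +0.530 = 341.493 ft.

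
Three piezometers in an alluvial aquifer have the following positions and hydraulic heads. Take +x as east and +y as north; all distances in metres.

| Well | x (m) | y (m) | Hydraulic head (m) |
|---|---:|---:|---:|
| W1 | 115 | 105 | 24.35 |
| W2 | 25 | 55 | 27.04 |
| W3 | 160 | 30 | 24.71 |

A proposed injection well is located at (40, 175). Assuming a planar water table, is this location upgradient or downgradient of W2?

With h = a·x + b·y + c and W1 as origin, the differences give:
  (-90)·a + (-50)·b = +2.69
  45·a + (-75)·b = +0.36
Eliminate b (×(-75) and ×(-50), subtract): 9000·a = -183.750 → a = ∂h/∂x = -0.02042
Back-substitute: b = ∂h/∂y = -0.01705.
Head at (40, 175) = 24.35 + (-0.02042)·(-75) + (-0.01705)·(70) = 24.69 m.
That is lower than the 27.04 m at W2, so the point is downgradient.

downgradient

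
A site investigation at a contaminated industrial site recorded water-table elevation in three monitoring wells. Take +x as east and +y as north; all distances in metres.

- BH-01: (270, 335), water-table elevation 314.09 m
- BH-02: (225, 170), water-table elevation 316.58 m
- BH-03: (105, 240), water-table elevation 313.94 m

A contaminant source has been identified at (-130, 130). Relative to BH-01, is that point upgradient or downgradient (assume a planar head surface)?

With h = a·x + b·y + c and BH-01 as origin, the differences give:
  (-45)·a + (-165)·b = +2.49
  (-165)·a + (-95)·b = -0.15
Eliminate b (×(-95) and ×(-165), subtract): -22950·a = -261.300 → a = ∂h/∂x = +0.01139
Back-substitute: b = ∂h/∂y = -0.01820.
Head at (-130, 130) = 314.09 + (+0.01139)·(-400) + (-0.01820)·(-205) = 313.27 m.
That is lower than the 314.09 m at BH-01, so the point is downgradient.

downgradient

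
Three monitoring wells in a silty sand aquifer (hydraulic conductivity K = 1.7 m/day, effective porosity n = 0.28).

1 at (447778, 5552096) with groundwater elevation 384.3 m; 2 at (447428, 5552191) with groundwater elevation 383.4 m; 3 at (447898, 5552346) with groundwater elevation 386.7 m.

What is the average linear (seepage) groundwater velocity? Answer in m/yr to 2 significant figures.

19 m/yr

Differences from 1: to 2 (Δx, Δy, Δh) = (-350, 95, -0.9); to 3 = (120, 250, +2.4).
Solve a·Δx + b·Δy = Δh: det = (-350)·250 − 120·95 = -98900.
∂h/∂x = [(-0.9)·250 − (+2.4)·95] / -98900 = +0.004580
∂h/∂y = [(-350)·(+2.4) − 120·(-0.9)] / -98900 = +0.007401
|∇h| = √(0.004580² + 0.007401²) = 0.008704
Seepage velocity v = K·i/n = 1.7 × 0.008704 / 0.28 = 0.05285 m/day = 19.3 m/yr.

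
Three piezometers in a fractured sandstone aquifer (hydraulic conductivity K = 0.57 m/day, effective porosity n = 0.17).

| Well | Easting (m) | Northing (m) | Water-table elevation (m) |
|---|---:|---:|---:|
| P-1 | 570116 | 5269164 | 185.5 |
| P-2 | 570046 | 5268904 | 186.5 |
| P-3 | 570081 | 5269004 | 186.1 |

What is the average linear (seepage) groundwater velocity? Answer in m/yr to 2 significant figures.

Taking P-1 as reference: P-2−P-1 = (-70, -260, +1.0); P-3−P-1 = (-35, -160, +0.6).
Solve a·Δx + b·Δy = Δh: det = (-70)·(-160) − (-35)·(-260) = 2100.
∂h/∂x = [(+1.0)·(-160) − (+0.6)·(-260)] / 2100 = -0.001905
∂h/∂y = [(-70)·(+0.6) − (-35)·(+1.0)] / 2100 = -0.003333
|∇h| = √(-0.001905² + -0.003333²) = 0.003839
Seepage velocity v = K·i/n = 0.57 × 0.003839 / 0.17 = 0.01287 m/day = 4.701 m/yr.

4.7 m/yr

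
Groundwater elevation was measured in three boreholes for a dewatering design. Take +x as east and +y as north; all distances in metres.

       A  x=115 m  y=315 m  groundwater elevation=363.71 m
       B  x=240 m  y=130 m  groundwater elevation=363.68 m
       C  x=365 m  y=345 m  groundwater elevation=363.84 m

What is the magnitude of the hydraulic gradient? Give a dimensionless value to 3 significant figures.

Differences from A: to B (Δx, Δy, Δh) = (125, -185, -0.03); to C = (250, 30, +0.13).
Solve a·Δx + b·Δy = Δh: det = 125·30 − 250·(-185) = 50000.
∂h/∂x = [(-0.03)·30 − (+0.13)·(-185)] / 50000 = +0.0004630
∂h/∂y = [125·(+0.13) − 250·(-0.03)] / 50000 = +0.0004750
|∇h| = √(0.0004630² + 0.0004750²) = 0.0006633

0.000663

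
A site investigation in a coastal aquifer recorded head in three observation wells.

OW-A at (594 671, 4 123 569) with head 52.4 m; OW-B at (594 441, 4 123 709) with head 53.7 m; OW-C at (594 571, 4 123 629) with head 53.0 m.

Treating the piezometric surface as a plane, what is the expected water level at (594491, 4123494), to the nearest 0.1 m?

60.8 m

Differences from OW-A: to OW-B (Δx, Δy, Δh) = (-230, 140, +1.3); to OW-C = (-100, 60, +0.6).
Solve a·Δx + b·Δy = Δh: det = (-230)·60 − (-100)·140 = 200.
∂h/∂x = [(+1.3)·60 − (+0.6)·140] / 200 = -0.03000
∂h/∂y = [(-230)·(+0.6) − (-100)·(+1.3)] / 200 = -0.04000
h(594491, 4123494) = 52.4 + (-0.03000)·(-180) + (-0.04000)·(-75) = 52.4 +5.400 +3.000 = 60.800 m.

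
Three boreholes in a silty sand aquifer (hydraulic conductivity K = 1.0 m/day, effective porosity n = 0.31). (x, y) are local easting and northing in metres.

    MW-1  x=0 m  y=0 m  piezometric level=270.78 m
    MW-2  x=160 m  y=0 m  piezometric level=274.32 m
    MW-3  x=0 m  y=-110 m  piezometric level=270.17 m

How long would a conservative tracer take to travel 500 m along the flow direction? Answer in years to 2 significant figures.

∂h/∂x = (274.32 − 270.78) / (160 − 0) = +0.02213
∂h/∂y = (270.17 − 270.78) / (-110 − 0) = +0.005545
|∇h| = √(0.02213² + 0.005545²) = 0.02281
Seepage velocity v = K·i/n = 1.0 × 0.02281 / 0.31 = 0.07358 m/day.
t = 500 / 0.07358 = 6795 days = 18.6 years.

19 years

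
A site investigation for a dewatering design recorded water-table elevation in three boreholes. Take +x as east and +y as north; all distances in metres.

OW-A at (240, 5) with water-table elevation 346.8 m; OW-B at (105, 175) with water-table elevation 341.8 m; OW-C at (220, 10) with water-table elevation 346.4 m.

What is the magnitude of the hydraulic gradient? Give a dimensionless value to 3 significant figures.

0.0231

Differences from OW-A: to OW-B (Δx, Δy, Δh) = (-135, 170, -5.0); to OW-C = (-20, 5, -0.4).
Determinant of the coordinate differences = (-135)·5 − (-20)·170 = 2725.
∂h/∂x = [(-5.0)·5 − (-0.4)·170] / 2725 = +0.01578
∂h/∂y = [(-135)·(-0.4) − (-20)·(-5.0)] / 2725 = -0.01688
|∇h| = √(0.01578² + -0.01688²) = 0.02311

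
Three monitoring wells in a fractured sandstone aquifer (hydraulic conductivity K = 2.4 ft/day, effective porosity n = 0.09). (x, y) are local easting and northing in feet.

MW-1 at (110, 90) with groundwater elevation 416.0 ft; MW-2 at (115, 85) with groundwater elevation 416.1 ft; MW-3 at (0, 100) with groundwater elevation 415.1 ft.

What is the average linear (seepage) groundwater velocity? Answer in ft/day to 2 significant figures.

Three-point gradient (reference MW-1): Δ to MW-2 = (5, -5, +0.1), Δ to MW-3 = (-110, 10, -0.9).
∂h/∂x = +0.007000, ∂h/∂y = -0.01300 (det = -500).
|∇h| = √(0.007000² + -0.01300²) = 0.01476
Seepage velocity v = K·i/n = 2.4 × 0.01476 / 0.09 = 0.3936 ft/day.

0.39 ft/day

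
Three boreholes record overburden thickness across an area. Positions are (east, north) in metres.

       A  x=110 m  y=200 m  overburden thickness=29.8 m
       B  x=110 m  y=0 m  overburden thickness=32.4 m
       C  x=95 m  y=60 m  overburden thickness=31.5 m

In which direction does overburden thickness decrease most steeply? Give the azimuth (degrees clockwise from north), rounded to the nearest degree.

With d = a·x + b·y + c and A as origin, the differences give:
  0·a + (-200)·b = +2.6
  (-15)·a + (-140)·b = +1.7
Eliminate b (×(-140) and ×(-200), subtract): -3000·a = -24.00 → a = ∂d/∂x = +0.008000
Back-substitute: b = ∂d/∂y = -0.01300.
Steepest decrease is along −∇f: components (-0.008000 E, +0.01300 N).
Azimuth = atan2(-0.008000, +0.01300) = 328.4° ≈ 328°.

328°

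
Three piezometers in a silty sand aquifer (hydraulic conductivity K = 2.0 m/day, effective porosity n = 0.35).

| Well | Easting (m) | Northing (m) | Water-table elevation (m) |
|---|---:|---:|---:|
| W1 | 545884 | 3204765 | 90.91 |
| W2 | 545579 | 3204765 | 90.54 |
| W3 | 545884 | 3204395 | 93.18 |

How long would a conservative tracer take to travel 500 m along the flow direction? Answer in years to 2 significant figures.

∂h/∂x = (90.54 − 90.91) / (545579 − 545884) = +0.001213
∂h/∂y = (93.18 − 90.91) / (3204395 − 3204765) = -0.006135
|∇h| = √(0.001213² + -0.006135²) = 0.006254
Seepage velocity v = K·i/n = 2.0 × 0.006254 / 0.35 = 0.03574 m/day.
t = 500 / 0.03574 = 1.399e+04 days = 38.3 years.

38 years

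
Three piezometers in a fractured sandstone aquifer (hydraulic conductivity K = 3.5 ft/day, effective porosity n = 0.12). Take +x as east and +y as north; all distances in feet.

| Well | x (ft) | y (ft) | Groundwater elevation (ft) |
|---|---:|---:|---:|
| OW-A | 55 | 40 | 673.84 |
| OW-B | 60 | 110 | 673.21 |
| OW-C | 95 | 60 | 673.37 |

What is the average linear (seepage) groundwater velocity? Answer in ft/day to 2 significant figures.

0.33 ft/day

Differences from OW-A: to OW-B (Δx, Δy, Δh) = (5, 70, -0.63); to OW-C = (40, 20, -0.47).
Determinant of the coordinate differences = 5·20 − 40·70 = -2700.
∂h/∂x = [(-0.63)·20 − (-0.47)·70] / -2700 = -0.007519
∂h/∂y = [5·(-0.47) − 40·(-0.63)] / -2700 = -0.008463
|∇h| = √(-0.007519² + -0.008463²) = 0.01132
Seepage velocity v = K·i/n = 3.5 × 0.01132 / 0.12 = 0.3302 ft/day.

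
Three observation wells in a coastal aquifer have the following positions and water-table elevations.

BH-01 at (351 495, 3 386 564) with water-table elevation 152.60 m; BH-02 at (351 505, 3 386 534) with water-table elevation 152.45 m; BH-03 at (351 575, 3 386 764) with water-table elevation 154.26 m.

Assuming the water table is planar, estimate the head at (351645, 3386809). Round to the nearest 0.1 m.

Differences from BH-01: to BH-02 (Δx, Δy, Δh) = (10, -30, -0.15); to BH-03 = (80, 200, +1.66).
Solve a·Δx + b·Δy = Δh: det = 10·200 − 80·(-30) = 4400.
∂h/∂x = [(-0.15)·200 − (+1.66)·(-30)] / 4400 = +0.004500
∂h/∂y = [10·(+1.66) − 80·(-0.15)] / 4400 = +0.006500
h(351645, 3386809) = 152.60 + (+0.004500)·(150) + (+0.006500)·(245) = 152.60 +0.675 +1.593 = 154.868 m.

154.9 m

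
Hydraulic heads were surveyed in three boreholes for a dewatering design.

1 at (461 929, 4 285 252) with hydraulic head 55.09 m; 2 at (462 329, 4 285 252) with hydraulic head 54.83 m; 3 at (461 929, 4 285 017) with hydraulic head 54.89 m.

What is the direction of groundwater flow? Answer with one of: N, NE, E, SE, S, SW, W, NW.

∂h/∂x = (54.83 − 55.09) / (462329 − 461929) = -0.0006500
∂h/∂y = (54.89 − 55.09) / (4285017 − 4285252) = +0.0008511
Flow = −∇h = (+0.0006500 east, -0.0008511 north), which points southeast.

SE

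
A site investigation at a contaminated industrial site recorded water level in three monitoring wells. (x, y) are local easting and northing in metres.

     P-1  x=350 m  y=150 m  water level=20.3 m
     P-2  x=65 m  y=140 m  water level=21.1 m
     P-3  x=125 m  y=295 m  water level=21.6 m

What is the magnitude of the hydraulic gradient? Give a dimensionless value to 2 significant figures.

Taking P-1 as reference: P-2−P-1 = (-285, -10, +0.8); P-3−P-1 = (-225, 145, +1.3).
Determinant of the coordinate differences = (-285)·145 − (-225)·(-10) = -43575.
∂h/∂x = [(+0.8)·145 − (+1.3)·(-10)] / -43575 = -0.002960
∂h/∂y = [(-285)·(+1.3) − (-225)·(+0.8)] / -43575 = +0.004372
|∇h| = √(-0.002960² + 0.004372²) = 0.00528

0.0053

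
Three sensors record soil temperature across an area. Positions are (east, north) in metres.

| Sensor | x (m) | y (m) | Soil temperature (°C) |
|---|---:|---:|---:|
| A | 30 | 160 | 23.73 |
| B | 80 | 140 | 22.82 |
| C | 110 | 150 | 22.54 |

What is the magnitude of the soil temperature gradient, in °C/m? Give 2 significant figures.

0.018 °C/m

Differences from A: to B (Δx, Δy, Δh) = (50, -20, -0.91); to C = (80, -10, -1.19).
Solve a·Δx + b·Δy = ΔT: det = 50·(-10) − 80·(-20) = 1100.
∂T/∂x = [(-0.91)·(-10) − (-1.19)·(-20)] / 1100 = -0.01336
∂T/∂y = [50·(-1.19) − 80·(-0.91)] / 1100 = +0.01209
|∇f| = √(-0.01336² + 0.01209²) = 0.01802 °C/m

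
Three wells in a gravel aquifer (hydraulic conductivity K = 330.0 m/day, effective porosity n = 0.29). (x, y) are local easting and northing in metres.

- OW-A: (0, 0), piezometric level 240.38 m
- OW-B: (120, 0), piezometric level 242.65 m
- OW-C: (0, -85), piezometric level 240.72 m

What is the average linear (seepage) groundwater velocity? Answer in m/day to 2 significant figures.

22 m/day

∂h/∂x = (242.65 − 240.38) / (120 − 0) = +0.01892
∂h/∂y = (240.72 − 240.38) / (-85 − 0) = -0.004000
|∇h| = √(0.01892² + -0.004000²) = 0.01934
Seepage velocity v = K·i/n = 330.0 × 0.01934 / 0.29 = 22.01 m/day.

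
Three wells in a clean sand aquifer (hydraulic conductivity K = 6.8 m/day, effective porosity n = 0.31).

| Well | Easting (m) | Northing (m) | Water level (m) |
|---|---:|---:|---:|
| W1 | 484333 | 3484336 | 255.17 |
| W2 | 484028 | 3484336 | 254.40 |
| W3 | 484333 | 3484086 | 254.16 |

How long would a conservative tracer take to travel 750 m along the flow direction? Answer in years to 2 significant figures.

∂h/∂x = (254.40 − 255.17) / (484028 − 484333) = +0.002525
∂h/∂y = (254.16 − 255.17) / (3484086 − 3484336) = +0.004040
|∇h| = √(0.002525² + 0.004040²) = 0.004764
Seepage velocity v = K·i/n = 6.8 × 0.004764 / 0.31 = 0.1045 m/day.
t = 750 / 0.1045 = 7177 days = 19.6 years.

20 years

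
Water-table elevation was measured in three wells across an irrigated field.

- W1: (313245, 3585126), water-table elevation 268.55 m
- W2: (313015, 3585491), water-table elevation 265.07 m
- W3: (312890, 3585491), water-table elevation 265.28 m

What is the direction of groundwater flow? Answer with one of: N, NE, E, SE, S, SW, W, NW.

N

With h = a·x + b·y + c and W1 as origin, the differences give:
  (-230)·a + 365·b = -3.48
  (-355)·a + 365·b = -3.27
Eliminate b (×365 and ×365, subtract): 45625·a = -76.650 → a = ∂h/∂x = -0.001680
Back-substitute: b = ∂h/∂y = -0.01059.
Flow = −∇h = (+0.001680 east, +0.01059 north), which points north.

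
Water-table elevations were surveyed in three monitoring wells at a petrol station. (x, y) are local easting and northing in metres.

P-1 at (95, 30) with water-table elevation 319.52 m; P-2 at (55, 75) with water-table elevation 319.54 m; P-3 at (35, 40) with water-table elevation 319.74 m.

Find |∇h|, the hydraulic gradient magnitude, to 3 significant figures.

0.00536

Three-point gradient (reference P-1): Δ to P-2 = (-40, 45, +0.02), Δ to P-3 = (-60, 10, +0.22).
∂h/∂x = -0.004217, ∂h/∂y = -0.003304 (det = 2300).
|∇h| = √(-0.004217² + -0.003304²) = 0.005357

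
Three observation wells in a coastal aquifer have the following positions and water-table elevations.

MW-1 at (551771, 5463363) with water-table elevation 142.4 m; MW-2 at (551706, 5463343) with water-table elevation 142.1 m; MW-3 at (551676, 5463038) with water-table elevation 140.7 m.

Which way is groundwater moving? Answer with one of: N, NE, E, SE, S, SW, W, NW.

SW

Differences from MW-1: to MW-2 (Δx, Δy, Δh) = (-65, -20, -0.3); to MW-3 = (-95, -325, -1.7).
Solve a·Δx + b·Δy = Δh: det = (-65)·(-325) − (-95)·(-20) = 19225.
∂h/∂x = [(-0.3)·(-325) − (-1.7)·(-20)] / 19225 = +0.003303
∂h/∂y = [(-65)·(-1.7) − (-95)·(-0.3)] / 19225 = +0.004265
Flow = −∇h = (-0.003303 east, -0.004265 north), which points southwest.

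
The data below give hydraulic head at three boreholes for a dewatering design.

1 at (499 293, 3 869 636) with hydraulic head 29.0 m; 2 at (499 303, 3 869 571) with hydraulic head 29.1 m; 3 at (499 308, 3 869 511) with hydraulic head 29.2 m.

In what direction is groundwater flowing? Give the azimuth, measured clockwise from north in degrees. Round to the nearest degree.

Differences from 1: to 2 (Δx, Δy, Δh) = (10, -65, +0.1); to 3 = (15, -125, +0.2).
Determinant of the coordinate differences = 10·(-125) − 15·(-65) = -275.
∂h/∂x = [(+0.1)·(-125) − (+0.2)·(-65)] / -275 = -0.001818
∂h/∂y = [10·(+0.2) − 15·(+0.1)] / -275 = -0.001818
Flow direction (−∇h) has components (+0.001818 E, +0.001818 N).
Azimuth = atan2(E, N) = atan2(+0.001818, +0.001818) = 45.0° ≈ 045°.

045°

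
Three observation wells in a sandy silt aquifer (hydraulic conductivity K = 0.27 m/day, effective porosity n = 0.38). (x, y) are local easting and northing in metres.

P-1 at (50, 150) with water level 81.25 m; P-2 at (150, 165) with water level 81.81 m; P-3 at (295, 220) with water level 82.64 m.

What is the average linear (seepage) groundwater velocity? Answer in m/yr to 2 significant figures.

With h = a·x + b·y + c and P-1 as origin, the differences give:
  100·a + 15·b = +0.56
  245·a + 70·b = +1.39
Eliminate b (×70 and ×15, subtract): 3325·a = 18.350 → a = ∂h/∂x = +0.005519
Back-substitute: b = ∂h/∂y = +0.0005414.
|∇h| = √(0.005519² + 0.0005414²) = 0.005545
Seepage velocity v = K·i/n = 0.27 × 0.005545 / 0.38 = 0.00394 m/day = 1.439 m/yr.

1.4 m/yr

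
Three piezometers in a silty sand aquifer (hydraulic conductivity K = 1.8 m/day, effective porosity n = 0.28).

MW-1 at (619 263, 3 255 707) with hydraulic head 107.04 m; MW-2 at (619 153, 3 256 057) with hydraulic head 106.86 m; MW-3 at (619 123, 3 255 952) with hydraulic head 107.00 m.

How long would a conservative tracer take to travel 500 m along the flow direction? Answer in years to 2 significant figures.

Taking MW-1 as reference: MW-2−MW-1 = (-110, 350, -0.18); MW-3−MW-1 = (-140, 245, -0.04).
Determinant of the coordinate differences = (-110)·245 − (-140)·350 = 22050.
∂h/∂x = [(-0.18)·245 − (-0.04)·350] / 22050 = -0.001365
∂h/∂y = [(-110)·(-0.04) − (-140)·(-0.18)] / 22050 = -0.0009433
|∇h| = √(-0.001365² + -0.0009433²) = 0.001659
Seepage velocity v = K·i/n = 1.8 × 0.001659 / 0.28 = 0.01066 m/day.
t = 500 / 0.01066 = 4.69e+04 days = 128 years.

130 years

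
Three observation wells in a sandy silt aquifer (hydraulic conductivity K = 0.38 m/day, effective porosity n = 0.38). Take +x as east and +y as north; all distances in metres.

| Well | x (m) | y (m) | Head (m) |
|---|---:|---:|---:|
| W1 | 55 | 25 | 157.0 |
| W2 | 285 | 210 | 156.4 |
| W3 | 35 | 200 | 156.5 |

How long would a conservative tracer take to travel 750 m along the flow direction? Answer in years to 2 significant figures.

With h = a·x + b·y + c and W1 as origin, the differences give:
  230·a + 185·b = -0.6
  (-20)·a + 175·b = -0.5
Eliminate b (×175 and ×185, subtract): 43950·a = -12.50 → a = ∂h/∂x = -0.0002844
Back-substitute: b = ∂h/∂y = -0.002890.
|∇h| = √(-0.0002844² + -0.002890²) = 0.002904
Seepage velocity v = K·i/n = 0.38 × 0.002904 / 0.38 = 0.002904 m/day.
t = 750 / 0.002904 = 2.583e+05 days = 707 years.

710 years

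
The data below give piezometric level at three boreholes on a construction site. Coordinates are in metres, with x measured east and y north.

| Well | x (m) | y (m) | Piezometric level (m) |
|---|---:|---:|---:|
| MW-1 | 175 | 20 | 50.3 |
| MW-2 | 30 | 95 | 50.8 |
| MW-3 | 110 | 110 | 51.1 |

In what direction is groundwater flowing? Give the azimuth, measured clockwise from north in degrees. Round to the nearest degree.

190°

With h = a·x + b·y + c and MW-1 as origin, the differences give:
  (-145)·a + 75·b = +0.5
  (-65)·a + 90·b = +0.8
Eliminate b (×90 and ×75, subtract): -8175·a = -15.00 → a = ∂h/∂x = +0.001835
Back-substitute: b = ∂h/∂y = +0.01021.
Flow direction (−∇h) has components (-0.001835 E, -0.01021 N).
Azimuth = atan2(E, N) = atan2(-0.001835, -0.01021) = 190.2° ≈ 190°.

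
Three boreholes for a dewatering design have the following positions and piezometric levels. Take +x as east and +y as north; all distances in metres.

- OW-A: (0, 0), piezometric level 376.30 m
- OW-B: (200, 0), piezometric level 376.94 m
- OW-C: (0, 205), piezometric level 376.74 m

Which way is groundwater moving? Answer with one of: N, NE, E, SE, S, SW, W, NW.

∂h/∂x = (376.94 − 376.30) / (200 − 0) = +0.003200
∂h/∂y = (376.74 − 376.30) / (205 − 0) = +0.002146
Flow = −∇h = (-0.003200 east, -0.002146 north), which points southwest.

SW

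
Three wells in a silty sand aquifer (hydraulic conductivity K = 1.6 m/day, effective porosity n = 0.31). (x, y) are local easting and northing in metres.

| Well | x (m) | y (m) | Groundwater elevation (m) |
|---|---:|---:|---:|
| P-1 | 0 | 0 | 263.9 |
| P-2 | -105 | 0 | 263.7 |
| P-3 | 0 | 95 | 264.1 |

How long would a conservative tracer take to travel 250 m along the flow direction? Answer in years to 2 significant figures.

47 years

∂h/∂x = (263.7 − 263.9) / (-105 − 0) = +0.001905
∂h/∂y = (264.1 − 263.9) / (95 − 0) = +0.002105
|∇h| = √(0.001905² + 0.002105²) = 0.002839
Seepage velocity v = K·i/n = 1.6 × 0.002839 / 0.31 = 0.01465 m/day.
t = 250 / 0.01465 = 1.706e+04 days = 46.7 years.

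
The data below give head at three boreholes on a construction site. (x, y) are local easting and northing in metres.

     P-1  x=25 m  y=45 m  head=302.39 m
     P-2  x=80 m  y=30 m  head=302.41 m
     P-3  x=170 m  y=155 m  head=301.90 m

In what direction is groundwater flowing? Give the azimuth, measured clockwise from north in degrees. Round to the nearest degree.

010°

Three-point gradient (reference P-1): Δ to P-2 = (55, -15, +0.02), Δ to P-3 = (145, 110, -0.49).
∂h/∂x = -0.0006261, ∂h/∂y = -0.003629 (det = 8225).
Flow direction (−∇h) has components (+0.0006261 E, +0.003629 N).
Azimuth = atan2(E, N) = atan2(+0.0006261, +0.003629) = 9.8° ≈ 010°.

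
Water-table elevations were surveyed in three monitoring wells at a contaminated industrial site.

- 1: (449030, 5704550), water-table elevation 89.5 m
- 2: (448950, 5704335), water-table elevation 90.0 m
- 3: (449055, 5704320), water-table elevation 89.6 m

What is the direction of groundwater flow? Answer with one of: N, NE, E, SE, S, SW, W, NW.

Taking 1 as reference: 2−1 = (-80, -215, +0.5); 3−1 = (25, -230, +0.1).
Solve a·Δx + b·Δy = Δh: det = (-80)·(-230) − 25·(-215) = 23775.
∂h/∂x = [(+0.5)·(-230) − (+0.1)·(-215)] / 23775 = -0.003933
∂h/∂y = [(-80)·(+0.1) − 25·(+0.5)] / 23775 = -0.0008623
Flow = −∇h = (+0.003933 east, +0.0008623 north), which points east.

E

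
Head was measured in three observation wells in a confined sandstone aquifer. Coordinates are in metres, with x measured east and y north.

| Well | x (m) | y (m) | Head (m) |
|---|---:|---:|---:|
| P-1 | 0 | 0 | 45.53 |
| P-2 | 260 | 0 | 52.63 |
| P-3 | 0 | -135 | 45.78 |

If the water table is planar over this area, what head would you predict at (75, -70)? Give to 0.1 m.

∂h/∂x = (52.63 − 45.53) / (260 − 0) = +0.02731
∂h/∂y = (45.78 − 45.53) / (-135 − 0) = -0.001852
h(75, -70) = 45.53 + (+0.02731)·(75) + (-0.001852)·(-70) = 45.53 +2.048 +0.130 = 47.708 m.

47.7 m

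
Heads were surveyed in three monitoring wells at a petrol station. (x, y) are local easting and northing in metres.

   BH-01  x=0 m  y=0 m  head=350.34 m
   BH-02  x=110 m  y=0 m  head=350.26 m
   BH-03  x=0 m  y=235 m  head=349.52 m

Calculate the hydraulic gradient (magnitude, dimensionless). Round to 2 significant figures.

0.0036

∂h/∂x = (350.26 − 350.34) / (110 − 0) = -0.0007273
∂h/∂y = (349.52 − 350.34) / (235 − 0) = -0.003489
|∇h| = √(-0.0007273² + -0.003489²) = 0.003564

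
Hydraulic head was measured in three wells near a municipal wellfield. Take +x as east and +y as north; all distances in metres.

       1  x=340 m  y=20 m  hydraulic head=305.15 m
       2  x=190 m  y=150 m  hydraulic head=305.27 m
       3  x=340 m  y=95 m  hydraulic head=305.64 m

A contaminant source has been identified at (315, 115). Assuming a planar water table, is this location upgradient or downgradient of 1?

upgradient

Three-point gradient (reference 1): Δ to 2 = (-150, 130, +0.12), Δ to 3 = (0, 75, +0.49).
∂h/∂x = +0.004862, ∂h/∂y = +0.006533 (det = -11250).
Head at (315, 115) = 305.15 + (+0.004862)·(-25) + (+0.006533)·(95) = 305.65 m.
That is higher than the 305.15 m at 1, so the point is upgradient.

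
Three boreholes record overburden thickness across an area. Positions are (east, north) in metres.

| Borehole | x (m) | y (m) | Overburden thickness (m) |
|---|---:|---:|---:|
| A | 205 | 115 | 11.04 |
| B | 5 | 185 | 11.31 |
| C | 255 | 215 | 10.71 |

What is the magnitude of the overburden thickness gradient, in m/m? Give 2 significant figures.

0.0031 m/m

Three-point gradient (reference A): Δ to B = (-200, 70, +0.27), Δ to C = (50, 100, -0.33).
∂d/∂x = -0.002132, ∂d/∂y = -0.002234 (det = -23500).
|∇f| = √(-0.002132² + -0.002234²) = 0.003088 m/m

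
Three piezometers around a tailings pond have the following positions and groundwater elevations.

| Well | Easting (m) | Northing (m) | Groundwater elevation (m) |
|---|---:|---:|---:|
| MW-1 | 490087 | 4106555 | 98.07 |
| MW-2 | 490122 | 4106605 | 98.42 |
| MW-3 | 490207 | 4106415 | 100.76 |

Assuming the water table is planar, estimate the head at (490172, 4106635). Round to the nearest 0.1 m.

With h = a·x + b·y + c and MW-1 as origin, the differences give:
  35·a + 50·b = +0.35
  120·a + (-140)·b = +2.69
Eliminate b (×(-140) and ×50, subtract): -10900·a = -183.500 → a = ∂h/∂x = +0.01683
Back-substitute: b = ∂h/∂y = -0.004784.
h(490172, 4106635) = 98.07 + (+0.01683)·(85) + (-0.004784)·(80) = 98.07 +1.431 -0.383 = 99.118 m.

99.1 m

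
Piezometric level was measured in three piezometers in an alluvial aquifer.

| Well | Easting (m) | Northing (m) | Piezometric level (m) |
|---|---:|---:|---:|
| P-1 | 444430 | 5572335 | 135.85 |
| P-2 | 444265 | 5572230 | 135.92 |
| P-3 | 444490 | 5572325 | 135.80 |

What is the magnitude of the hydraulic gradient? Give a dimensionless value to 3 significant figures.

0.000905

Taking P-1 as reference: P-2−P-1 = (-165, -105, +0.07); P-3−P-1 = (60, -10, -0.05).
Determinant of the coordinate differences = (-165)·(-10) − 60·(-105) = 7950.
∂h/∂x = [(+0.07)·(-10) − (-0.05)·(-105)] / 7950 = -0.0007484
∂h/∂y = [(-165)·(-0.05) − 60·(+0.07)] / 7950 = +0.0005094
|∇h| = √(-0.0007484² + 0.0005094²) = 0.0009053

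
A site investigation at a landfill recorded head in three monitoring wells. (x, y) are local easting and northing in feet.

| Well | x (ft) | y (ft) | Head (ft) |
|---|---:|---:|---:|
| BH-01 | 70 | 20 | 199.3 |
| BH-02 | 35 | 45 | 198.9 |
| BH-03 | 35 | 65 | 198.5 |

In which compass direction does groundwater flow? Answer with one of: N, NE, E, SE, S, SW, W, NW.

N

With h = a·x + b·y + c and BH-01 as origin, the differences give:
  (-35)·a + 25·b = -0.4
  (-35)·a + 45·b = -0.8
Eliminate b (×45 and ×25, subtract): -700·a = 2.00 → a = ∂h/∂x = -0.002857
Back-substitute: b = ∂h/∂y = -0.02000.
Flow = −∇h = (+0.002857 east, +0.02000 north), which points north.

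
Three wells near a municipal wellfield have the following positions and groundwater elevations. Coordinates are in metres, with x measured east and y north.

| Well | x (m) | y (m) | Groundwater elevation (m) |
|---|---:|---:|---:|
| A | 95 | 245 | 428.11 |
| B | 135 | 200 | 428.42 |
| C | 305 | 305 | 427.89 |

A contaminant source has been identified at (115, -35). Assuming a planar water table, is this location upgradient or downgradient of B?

With h = a·x + b·y + c and A as origin, the differences give:
  40·a + (-45)·b = +0.31
  210·a + 60·b = -0.22
Eliminate b (×60 and ×(-45), subtract): 11850·a = 8.700 → a = ∂h/∂x = +0.0007342
Back-substitute: b = ∂h/∂y = -0.006236.
Head at (115, -35) = 428.11 + (+0.0007342)·(20) + (-0.006236)·(-280) = 429.87 m.
That is higher than the 428.42 m at B, so the point is upgradient.

upgradient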